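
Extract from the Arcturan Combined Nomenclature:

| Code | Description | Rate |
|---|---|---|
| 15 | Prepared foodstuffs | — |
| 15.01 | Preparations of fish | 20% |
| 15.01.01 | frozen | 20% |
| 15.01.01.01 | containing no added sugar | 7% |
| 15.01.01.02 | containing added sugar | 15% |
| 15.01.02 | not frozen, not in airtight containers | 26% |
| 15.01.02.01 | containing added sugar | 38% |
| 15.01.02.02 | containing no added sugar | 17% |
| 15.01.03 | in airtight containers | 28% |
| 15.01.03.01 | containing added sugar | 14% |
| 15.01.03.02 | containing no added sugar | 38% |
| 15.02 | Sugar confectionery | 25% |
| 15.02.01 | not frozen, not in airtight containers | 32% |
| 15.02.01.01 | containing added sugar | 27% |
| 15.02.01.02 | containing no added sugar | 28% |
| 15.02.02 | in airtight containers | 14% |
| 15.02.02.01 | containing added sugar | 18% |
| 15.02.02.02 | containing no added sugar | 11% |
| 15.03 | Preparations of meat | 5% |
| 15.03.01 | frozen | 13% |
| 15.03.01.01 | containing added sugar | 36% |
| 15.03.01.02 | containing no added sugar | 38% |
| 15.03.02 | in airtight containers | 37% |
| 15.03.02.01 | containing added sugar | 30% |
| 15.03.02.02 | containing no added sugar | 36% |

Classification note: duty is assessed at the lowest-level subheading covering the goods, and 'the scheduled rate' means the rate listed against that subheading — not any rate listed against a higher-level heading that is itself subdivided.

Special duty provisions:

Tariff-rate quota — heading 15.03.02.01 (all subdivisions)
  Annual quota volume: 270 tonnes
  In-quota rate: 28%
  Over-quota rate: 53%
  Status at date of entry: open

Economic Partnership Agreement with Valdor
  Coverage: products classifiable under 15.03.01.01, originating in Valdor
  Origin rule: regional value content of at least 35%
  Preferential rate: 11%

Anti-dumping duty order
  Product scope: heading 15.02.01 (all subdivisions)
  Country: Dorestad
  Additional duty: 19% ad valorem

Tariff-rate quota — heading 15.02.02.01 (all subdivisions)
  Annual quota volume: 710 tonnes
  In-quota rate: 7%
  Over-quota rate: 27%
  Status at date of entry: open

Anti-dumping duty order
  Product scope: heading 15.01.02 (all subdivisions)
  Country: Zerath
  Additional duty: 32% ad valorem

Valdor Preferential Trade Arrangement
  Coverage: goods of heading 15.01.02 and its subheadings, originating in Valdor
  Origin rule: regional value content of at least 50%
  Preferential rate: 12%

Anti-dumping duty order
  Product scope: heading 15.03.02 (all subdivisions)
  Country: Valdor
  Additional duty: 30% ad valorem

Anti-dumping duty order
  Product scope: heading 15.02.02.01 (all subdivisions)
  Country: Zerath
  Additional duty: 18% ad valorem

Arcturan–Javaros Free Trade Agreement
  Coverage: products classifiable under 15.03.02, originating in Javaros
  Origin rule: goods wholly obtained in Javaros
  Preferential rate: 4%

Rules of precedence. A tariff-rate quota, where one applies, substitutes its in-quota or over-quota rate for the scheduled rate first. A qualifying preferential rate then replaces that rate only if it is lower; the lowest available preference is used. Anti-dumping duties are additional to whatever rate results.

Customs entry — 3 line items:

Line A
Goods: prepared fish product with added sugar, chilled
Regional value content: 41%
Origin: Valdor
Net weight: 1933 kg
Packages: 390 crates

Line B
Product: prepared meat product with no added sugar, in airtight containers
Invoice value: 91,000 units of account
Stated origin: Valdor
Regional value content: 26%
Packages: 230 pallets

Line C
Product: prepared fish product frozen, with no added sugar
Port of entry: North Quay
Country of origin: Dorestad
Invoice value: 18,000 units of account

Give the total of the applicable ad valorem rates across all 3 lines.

Line A: prepared fish product → 15.01; chilled → 15.01.02; with added sugar → 15.01.02.01. Scheduled 38%. Valdor agreement on 15.03.01.01: 15.01.02.01 not covered; Valdor agreement on 15.01.02: RVC < 50%. → 38%.
Line B: prepared meat product → 15.03; in airtight containers → 15.03.02; with no added sugar → 15.03.02.02. Scheduled 36%. Valdor agreement on 15.03.01.01: 15.03.02.02 not covered; Valdor agreement on 15.01.02: 15.03.02.02 not covered; anti-dumping (Valdor, 15.03.02): +30%; total 36% + 30% = 66%. → 66%.
Line C: prepared fish product → 15.01; frozen → 15.01.01; with no added sugar → 15.01.01.01. Scheduled 7%. No special measure applies. → 7%.
Sum: 38% + 66% + 7% = 111%.

111%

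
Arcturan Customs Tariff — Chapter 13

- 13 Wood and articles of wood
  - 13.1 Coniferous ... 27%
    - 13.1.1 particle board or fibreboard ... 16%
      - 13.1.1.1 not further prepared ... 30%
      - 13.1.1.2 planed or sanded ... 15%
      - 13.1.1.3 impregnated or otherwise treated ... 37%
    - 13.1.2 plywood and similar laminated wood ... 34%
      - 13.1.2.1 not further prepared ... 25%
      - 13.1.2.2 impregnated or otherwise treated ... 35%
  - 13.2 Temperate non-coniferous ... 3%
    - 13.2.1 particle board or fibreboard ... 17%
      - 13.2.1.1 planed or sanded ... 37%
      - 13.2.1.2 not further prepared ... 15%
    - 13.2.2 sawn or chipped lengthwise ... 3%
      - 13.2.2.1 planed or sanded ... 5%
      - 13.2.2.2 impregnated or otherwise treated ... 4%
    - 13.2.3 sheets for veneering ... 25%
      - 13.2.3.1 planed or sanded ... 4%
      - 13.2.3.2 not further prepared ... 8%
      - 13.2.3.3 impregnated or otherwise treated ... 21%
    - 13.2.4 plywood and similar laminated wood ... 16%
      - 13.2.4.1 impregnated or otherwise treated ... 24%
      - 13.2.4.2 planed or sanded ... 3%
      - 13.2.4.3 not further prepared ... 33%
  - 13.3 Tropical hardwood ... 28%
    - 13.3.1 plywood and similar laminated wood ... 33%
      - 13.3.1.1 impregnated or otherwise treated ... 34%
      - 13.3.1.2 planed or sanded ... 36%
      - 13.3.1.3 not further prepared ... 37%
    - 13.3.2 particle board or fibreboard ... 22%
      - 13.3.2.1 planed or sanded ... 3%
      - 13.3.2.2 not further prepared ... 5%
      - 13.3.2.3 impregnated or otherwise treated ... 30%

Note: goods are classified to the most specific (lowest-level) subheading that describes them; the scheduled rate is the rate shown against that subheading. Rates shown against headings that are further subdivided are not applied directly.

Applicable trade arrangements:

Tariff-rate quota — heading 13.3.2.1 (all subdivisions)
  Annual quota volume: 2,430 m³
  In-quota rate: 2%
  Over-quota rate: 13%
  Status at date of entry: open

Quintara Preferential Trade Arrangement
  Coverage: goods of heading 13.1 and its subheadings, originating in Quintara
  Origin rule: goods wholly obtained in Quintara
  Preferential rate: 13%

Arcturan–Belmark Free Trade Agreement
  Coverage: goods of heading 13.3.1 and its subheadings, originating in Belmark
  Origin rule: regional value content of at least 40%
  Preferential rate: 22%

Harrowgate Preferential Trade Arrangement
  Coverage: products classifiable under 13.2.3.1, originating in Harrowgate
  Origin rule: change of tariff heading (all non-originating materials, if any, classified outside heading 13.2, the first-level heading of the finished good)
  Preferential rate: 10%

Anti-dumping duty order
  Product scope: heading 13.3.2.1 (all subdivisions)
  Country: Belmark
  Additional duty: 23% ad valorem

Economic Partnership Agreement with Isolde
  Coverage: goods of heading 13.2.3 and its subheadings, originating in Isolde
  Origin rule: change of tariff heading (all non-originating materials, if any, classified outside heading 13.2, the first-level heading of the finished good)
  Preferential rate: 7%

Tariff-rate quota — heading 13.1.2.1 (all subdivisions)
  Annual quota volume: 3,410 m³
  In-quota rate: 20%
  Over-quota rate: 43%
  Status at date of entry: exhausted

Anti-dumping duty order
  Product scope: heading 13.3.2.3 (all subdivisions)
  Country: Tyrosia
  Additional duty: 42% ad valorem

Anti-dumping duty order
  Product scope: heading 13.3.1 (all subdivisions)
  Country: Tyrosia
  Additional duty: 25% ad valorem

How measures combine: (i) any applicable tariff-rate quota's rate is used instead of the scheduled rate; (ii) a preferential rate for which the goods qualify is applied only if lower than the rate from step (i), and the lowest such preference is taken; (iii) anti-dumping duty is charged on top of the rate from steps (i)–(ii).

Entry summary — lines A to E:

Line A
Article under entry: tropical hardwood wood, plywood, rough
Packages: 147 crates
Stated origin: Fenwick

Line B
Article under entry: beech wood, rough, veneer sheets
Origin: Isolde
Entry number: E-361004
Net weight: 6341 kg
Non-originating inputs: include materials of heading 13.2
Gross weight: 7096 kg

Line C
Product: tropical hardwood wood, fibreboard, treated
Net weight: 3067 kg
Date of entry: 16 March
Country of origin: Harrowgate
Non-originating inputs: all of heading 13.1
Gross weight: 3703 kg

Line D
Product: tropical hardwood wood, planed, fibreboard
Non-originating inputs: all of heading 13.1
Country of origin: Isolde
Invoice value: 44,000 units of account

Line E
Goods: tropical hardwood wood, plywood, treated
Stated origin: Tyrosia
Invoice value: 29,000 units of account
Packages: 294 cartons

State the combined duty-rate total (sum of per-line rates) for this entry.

136%

Line A: tropical hardwood → 13.3; plywood → 13.3.1; rough → 13.3.1.3. Scheduled 37%. No special measure applies. → 37%.
Line B: beech → 13.2; veneer sheets → 13.2.3; rough → 13.2.3.2. Scheduled 8%. Isolde agreement on 13.2.3: CTH not met. → 8%.
Line C: tropical hardwood → 13.3; fibreboard → 13.3.2; treated → 13.3.2.3. Scheduled 30%. Harrowgate agreement on 13.2.3.1: 13.3.2.3 not covered. → 30%.
Line D: tropical hardwood → 13.3; fibreboard → 13.3.2; planed → 13.3.2.1. Scheduled 3%. quota on 13.3.2.1 open → in-quota 2%; Isolde agreement on 13.2.3: 13.3.2.1 not covered. → 2%.
Line E: tropical hardwood → 13.3; plywood → 13.3.1; treated → 13.3.1.1. Scheduled 34%. anti-dumping (Tyrosia, 13.3.1): +25%; total 34% + 25% = 59%. → 59%.
Sum: 37% + 8% + 30% + 2% + 59% = 136%.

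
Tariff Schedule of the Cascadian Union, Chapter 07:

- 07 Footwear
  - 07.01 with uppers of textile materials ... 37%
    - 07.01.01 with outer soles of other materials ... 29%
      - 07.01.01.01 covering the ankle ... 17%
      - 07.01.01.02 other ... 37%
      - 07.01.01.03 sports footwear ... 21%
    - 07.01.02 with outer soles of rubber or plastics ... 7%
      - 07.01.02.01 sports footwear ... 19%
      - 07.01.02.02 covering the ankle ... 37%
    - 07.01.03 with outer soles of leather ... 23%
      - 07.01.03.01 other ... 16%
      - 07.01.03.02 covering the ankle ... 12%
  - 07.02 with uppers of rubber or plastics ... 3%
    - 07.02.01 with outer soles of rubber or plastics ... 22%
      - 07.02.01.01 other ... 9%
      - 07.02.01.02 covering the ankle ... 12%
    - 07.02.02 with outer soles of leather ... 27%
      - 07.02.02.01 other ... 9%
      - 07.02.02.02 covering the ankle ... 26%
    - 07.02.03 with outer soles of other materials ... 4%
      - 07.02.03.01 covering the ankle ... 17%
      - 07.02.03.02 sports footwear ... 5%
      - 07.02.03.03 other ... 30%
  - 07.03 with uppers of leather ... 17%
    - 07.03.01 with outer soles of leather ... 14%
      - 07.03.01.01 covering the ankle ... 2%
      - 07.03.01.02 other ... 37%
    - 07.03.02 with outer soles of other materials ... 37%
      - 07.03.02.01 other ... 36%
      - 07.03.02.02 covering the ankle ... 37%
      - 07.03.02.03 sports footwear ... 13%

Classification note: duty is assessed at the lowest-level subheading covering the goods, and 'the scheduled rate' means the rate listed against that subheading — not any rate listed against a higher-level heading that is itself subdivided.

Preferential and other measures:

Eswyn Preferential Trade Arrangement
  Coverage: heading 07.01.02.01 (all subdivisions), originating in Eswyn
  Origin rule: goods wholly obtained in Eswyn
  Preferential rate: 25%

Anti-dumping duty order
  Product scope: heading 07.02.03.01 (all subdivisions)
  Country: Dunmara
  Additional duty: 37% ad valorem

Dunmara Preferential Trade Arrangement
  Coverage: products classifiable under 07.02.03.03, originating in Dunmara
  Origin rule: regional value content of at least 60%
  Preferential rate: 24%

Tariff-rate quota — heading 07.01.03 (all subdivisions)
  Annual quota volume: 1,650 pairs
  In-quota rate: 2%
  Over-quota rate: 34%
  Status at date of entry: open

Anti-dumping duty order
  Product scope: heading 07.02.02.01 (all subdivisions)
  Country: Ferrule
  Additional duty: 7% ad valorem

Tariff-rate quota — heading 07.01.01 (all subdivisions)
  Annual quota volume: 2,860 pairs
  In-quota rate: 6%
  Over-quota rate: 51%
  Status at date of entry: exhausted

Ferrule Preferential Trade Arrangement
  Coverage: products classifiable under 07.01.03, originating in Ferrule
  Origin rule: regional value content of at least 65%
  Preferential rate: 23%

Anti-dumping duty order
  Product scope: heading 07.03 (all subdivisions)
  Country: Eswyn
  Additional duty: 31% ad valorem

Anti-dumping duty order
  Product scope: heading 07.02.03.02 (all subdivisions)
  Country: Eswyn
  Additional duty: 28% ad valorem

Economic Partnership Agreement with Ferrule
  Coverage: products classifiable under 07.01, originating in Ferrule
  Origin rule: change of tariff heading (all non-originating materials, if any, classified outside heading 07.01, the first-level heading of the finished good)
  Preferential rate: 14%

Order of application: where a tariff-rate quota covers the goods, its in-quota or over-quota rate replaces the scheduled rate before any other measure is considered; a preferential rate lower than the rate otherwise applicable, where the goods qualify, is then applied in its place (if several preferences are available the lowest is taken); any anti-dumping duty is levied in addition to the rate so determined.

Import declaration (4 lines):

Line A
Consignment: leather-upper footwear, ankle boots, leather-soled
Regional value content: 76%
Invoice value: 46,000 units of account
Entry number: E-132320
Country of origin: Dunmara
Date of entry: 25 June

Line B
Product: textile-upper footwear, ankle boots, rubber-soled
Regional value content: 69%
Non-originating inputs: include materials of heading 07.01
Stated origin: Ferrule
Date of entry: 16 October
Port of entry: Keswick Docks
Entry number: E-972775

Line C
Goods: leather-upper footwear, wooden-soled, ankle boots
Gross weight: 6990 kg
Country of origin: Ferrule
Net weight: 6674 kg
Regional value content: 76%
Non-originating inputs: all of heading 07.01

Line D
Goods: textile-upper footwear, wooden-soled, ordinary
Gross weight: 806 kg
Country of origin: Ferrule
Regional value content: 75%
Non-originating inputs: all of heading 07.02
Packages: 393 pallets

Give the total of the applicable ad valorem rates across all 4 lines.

Line A: leather-upper → 07.03; leather-soled → 07.03.01; ankle boots → 07.03.01.01. Scheduled 2%. Dunmara agreement on 07.02.03.03: 07.03.01.01 not covered. → 2%.
Line B: textile-upper → 07.01; rubber-soled → 07.01.02; ankle boots → 07.01.02.02. Scheduled 37%. Ferrule agreement on 07.01.03: 07.01.02.02 not covered; Ferrule agreement on 07.01: CTH not met. → 37%.
Line C: leather-upper → 07.03; wooden-soled → 07.03.02; ankle boots → 07.03.02.02. Scheduled 37%. Ferrule agreement on 07.01.03: 07.03.02.02 not covered; Ferrule agreement on 07.01: 07.03.02.02 not covered. → 37%.
Line D: textile-upper → 07.01; wooden-soled → 07.01.01; ordinary → 07.01.01.02. Scheduled 37%. quota on 07.01.01 exhausted → over-quota 51%; Ferrule agreement on 07.01.03: 07.01.01.02 not covered; Ferrule agreement on 07.01: CTH met → 14% available; preferential 14%. → 14%.
Sum: 2% + 37% + 37% + 14% = 90%.

90%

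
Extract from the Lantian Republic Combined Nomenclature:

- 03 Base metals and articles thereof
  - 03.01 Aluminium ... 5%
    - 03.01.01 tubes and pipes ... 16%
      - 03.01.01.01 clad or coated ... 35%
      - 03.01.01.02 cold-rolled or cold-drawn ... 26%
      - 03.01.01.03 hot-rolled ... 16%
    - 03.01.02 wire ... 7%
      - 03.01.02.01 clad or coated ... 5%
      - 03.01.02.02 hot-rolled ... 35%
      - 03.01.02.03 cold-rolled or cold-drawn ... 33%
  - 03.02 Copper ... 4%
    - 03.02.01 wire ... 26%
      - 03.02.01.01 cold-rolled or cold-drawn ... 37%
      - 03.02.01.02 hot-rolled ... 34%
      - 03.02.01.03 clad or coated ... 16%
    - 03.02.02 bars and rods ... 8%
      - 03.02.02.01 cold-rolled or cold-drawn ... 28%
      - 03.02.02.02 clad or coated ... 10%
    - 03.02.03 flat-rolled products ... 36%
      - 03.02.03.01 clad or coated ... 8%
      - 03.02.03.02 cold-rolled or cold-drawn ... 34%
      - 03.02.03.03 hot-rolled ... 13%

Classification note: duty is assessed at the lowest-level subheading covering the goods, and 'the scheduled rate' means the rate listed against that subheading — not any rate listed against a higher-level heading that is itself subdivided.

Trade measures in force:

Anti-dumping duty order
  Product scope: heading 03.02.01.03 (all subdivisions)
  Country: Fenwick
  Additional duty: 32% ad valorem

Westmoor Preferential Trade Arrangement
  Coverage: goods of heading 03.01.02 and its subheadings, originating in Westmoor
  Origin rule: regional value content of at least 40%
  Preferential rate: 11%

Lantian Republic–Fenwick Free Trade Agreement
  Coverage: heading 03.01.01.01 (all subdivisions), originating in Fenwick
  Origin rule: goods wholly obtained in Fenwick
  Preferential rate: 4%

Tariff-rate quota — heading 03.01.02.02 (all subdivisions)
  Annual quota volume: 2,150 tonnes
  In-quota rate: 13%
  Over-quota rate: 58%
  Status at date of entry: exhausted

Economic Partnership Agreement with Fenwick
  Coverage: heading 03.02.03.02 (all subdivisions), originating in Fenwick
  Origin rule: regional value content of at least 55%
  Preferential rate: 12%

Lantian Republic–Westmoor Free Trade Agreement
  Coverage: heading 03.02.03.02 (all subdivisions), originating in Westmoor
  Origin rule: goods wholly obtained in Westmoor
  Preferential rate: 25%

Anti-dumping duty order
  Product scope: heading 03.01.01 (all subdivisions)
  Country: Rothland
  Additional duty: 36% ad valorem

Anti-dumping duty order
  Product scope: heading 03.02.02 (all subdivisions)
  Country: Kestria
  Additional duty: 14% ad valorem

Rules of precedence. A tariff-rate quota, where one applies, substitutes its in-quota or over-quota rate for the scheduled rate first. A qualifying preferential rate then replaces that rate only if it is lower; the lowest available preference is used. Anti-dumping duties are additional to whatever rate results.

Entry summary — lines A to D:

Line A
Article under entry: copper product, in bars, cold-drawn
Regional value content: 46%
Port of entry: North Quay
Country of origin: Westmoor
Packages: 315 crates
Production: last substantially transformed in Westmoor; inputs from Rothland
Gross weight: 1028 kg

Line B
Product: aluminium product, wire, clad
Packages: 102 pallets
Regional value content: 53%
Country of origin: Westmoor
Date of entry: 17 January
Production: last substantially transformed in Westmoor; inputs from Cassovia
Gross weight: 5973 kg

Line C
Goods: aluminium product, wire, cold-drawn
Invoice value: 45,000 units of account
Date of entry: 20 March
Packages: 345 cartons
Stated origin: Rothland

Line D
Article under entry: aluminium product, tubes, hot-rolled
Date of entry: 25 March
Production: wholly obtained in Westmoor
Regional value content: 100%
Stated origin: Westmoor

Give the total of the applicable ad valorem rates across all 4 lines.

82%

Line A: copper → 03.02; in bars → 03.02.02; cold-drawn → 03.02.02.01. Scheduled 28%. Westmoor agreement on 03.01.02: 03.02.02.01 not covered; Westmoor agreement on 03.02.03.02: 03.02.02.01 not covered. → 28%.
Line B: aluminium → 03.01; wire → 03.01.02; clad → 03.01.02.01. Scheduled 5%. Westmoor agreement on 03.01.02: RVC ≥ 40% → 11% available; Westmoor agreement on 03.02.03.02: 03.01.02.01 not covered; preference 11% not lower than 5% → no reduction. → 5%.
Line C: aluminium → 03.01; wire → 03.01.02; cold-drawn → 03.01.02.03. Scheduled 33%. No special measure applies. → 33%.
Line D: aluminium → 03.01; tubes → 03.01.01; hot-rolled → 03.01.01.03. Scheduled 16%. Westmoor agreement on 03.01.02: 03.01.01.03 not covered; Westmoor agreement on 03.02.03.02: 03.01.01.03 not covered. → 16%.
Sum: 28% + 5% + 33% + 16% = 82%.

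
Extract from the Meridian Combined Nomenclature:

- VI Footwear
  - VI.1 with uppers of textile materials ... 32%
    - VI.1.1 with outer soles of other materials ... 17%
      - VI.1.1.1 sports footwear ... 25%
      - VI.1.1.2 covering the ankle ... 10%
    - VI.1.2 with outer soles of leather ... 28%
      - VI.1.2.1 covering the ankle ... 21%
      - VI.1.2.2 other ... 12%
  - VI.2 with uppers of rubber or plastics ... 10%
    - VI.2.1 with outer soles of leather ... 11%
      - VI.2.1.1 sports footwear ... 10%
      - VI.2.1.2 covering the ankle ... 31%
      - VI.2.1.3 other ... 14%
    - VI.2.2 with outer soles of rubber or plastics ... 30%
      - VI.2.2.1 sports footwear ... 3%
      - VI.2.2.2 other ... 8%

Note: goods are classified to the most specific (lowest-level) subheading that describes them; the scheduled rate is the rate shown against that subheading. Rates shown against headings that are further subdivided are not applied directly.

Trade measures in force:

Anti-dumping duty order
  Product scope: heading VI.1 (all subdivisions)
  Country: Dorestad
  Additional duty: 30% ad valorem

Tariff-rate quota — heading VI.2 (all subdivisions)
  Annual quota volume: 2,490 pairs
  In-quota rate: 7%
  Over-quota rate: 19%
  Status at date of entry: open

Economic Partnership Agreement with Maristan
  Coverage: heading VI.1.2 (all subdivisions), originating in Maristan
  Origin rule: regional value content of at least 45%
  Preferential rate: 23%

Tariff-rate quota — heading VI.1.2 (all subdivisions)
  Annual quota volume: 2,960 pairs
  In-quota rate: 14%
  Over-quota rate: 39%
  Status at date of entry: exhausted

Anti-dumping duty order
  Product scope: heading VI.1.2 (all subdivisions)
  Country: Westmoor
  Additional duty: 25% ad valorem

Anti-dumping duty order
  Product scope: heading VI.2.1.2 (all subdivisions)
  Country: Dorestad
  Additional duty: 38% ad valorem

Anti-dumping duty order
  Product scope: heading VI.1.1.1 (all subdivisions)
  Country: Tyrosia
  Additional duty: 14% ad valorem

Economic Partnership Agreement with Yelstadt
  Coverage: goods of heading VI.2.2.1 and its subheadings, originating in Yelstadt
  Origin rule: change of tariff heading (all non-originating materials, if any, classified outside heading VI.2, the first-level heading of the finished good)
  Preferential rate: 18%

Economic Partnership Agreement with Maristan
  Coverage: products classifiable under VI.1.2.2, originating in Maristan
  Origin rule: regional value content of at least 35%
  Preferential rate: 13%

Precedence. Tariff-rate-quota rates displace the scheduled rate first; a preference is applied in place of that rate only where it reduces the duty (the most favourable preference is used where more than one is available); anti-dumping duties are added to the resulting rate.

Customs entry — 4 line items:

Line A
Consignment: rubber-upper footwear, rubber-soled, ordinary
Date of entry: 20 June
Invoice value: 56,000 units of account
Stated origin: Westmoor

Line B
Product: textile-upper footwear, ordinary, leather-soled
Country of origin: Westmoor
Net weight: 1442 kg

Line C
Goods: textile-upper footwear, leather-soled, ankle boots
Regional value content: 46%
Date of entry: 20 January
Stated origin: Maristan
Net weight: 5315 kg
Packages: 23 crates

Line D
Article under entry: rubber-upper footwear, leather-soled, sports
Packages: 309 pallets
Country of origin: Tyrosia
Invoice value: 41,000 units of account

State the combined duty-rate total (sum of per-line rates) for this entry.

101%

Line A: rubber-upper → VI.2; rubber-soled → VI.2.2; ordinary → VI.2.2.2. Scheduled 8%. quota on VI.2 open → in-quota 7%. → 7%.
Line B: textile-upper → VI.1; leather-soled → VI.1.2; ordinary → VI.1.2.2. Scheduled 12%. quota on VI.1.2 exhausted → over-quota 39%; anti-dumping (Westmoor, VI.1.2): +25%; total 39% + 25% = 64%. → 64%.
Line C: textile-upper → VI.1; leather-soled → VI.1.2; ankle boots → VI.1.2.1. Scheduled 21%. quota on VI.1.2 exhausted → over-quota 39%; Maristan agreement on VI.1.2: RVC ≥ 45% → 23% available; Maristan agreement on VI.1.2.2: VI.1.2.1 not covered; preferential 23%. → 23%.
Line D: rubber-upper → VI.2; leather-soled → VI.2.1; sports → VI.2.1.1. Scheduled 10%. quota on VI.2 open → in-quota 7%. → 7%.
Sum: 7% + 64% + 23% + 7% = 101%.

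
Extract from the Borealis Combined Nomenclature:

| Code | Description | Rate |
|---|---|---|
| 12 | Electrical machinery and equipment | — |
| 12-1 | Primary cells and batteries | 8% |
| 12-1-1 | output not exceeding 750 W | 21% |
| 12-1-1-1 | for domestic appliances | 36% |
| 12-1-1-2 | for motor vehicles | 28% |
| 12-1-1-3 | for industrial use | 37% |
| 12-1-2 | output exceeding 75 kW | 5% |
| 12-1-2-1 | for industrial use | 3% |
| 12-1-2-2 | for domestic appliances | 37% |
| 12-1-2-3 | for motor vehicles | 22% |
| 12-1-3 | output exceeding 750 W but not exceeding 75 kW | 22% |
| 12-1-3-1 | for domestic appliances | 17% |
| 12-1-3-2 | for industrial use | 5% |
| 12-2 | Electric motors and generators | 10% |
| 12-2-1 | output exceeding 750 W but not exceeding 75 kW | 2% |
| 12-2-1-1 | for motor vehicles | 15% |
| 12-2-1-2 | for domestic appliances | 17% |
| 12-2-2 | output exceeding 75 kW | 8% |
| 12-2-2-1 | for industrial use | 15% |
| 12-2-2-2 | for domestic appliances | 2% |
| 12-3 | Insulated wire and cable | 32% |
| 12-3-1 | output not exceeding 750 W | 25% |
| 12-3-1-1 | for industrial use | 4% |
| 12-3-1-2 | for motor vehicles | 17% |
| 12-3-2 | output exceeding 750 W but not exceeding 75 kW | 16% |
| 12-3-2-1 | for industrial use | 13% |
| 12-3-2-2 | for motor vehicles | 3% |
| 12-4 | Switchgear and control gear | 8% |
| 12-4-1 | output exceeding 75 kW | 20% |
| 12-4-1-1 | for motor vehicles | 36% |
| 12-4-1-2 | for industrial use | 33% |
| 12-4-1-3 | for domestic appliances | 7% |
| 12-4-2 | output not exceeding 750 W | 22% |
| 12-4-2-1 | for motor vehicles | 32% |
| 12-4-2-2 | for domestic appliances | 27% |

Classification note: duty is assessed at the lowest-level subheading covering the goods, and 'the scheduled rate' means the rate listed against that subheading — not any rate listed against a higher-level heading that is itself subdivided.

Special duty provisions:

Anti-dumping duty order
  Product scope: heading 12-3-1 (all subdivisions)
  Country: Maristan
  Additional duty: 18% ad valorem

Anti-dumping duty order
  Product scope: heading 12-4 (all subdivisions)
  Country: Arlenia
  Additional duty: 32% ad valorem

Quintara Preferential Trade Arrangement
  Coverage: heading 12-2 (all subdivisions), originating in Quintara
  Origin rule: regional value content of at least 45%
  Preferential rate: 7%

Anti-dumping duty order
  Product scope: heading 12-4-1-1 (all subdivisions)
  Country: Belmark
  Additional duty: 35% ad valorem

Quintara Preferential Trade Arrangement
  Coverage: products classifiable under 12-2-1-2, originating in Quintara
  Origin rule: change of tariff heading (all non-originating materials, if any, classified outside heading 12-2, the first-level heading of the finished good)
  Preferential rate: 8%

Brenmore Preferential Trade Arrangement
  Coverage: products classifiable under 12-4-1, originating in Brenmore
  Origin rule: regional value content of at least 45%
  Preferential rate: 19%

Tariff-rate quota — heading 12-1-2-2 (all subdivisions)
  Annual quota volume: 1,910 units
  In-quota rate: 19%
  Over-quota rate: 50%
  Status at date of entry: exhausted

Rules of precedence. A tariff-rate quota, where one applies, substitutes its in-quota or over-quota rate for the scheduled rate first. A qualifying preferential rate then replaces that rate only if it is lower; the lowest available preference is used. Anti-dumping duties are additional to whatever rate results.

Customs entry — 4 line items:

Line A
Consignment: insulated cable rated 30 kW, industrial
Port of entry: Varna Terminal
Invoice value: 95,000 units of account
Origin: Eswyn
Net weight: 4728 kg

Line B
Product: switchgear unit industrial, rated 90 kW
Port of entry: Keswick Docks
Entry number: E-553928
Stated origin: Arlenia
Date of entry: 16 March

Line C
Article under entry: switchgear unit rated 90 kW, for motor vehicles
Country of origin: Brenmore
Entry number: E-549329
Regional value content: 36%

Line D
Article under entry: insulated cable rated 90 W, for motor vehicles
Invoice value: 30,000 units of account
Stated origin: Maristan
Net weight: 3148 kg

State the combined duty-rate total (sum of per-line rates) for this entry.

Line A: insulated cable → 12-3; rated 30 kW → 12-3-2; industrial → 12-3-2-1. Scheduled 13%. No special measure applies. → 13%.
Line B: switchgear unit → 12-4; rated 90 kW → 12-4-1; industrial → 12-4-1-2. Scheduled 33%. anti-dumping (Arlenia, 12-4): +32%; total 33% + 32% = 65%. → 65%.
Line C: switchgear unit → 12-4; rated 90 kW → 12-4-1; for motor vehicles → 12-4-1-1. Scheduled 36%. Brenmore agreement on 12-4-1: RVC < 45%. → 36%.
Line D: insulated cable → 12-3; rated 90 W → 12-3-1; for motor vehicles → 12-3-1-2. Scheduled 17%. anti-dumping (Maristan, 12-3-1): +18%; total 17% + 18% = 35%. → 35%.
Sum: 13% + 65% + 36% + 35% = 149%.

149%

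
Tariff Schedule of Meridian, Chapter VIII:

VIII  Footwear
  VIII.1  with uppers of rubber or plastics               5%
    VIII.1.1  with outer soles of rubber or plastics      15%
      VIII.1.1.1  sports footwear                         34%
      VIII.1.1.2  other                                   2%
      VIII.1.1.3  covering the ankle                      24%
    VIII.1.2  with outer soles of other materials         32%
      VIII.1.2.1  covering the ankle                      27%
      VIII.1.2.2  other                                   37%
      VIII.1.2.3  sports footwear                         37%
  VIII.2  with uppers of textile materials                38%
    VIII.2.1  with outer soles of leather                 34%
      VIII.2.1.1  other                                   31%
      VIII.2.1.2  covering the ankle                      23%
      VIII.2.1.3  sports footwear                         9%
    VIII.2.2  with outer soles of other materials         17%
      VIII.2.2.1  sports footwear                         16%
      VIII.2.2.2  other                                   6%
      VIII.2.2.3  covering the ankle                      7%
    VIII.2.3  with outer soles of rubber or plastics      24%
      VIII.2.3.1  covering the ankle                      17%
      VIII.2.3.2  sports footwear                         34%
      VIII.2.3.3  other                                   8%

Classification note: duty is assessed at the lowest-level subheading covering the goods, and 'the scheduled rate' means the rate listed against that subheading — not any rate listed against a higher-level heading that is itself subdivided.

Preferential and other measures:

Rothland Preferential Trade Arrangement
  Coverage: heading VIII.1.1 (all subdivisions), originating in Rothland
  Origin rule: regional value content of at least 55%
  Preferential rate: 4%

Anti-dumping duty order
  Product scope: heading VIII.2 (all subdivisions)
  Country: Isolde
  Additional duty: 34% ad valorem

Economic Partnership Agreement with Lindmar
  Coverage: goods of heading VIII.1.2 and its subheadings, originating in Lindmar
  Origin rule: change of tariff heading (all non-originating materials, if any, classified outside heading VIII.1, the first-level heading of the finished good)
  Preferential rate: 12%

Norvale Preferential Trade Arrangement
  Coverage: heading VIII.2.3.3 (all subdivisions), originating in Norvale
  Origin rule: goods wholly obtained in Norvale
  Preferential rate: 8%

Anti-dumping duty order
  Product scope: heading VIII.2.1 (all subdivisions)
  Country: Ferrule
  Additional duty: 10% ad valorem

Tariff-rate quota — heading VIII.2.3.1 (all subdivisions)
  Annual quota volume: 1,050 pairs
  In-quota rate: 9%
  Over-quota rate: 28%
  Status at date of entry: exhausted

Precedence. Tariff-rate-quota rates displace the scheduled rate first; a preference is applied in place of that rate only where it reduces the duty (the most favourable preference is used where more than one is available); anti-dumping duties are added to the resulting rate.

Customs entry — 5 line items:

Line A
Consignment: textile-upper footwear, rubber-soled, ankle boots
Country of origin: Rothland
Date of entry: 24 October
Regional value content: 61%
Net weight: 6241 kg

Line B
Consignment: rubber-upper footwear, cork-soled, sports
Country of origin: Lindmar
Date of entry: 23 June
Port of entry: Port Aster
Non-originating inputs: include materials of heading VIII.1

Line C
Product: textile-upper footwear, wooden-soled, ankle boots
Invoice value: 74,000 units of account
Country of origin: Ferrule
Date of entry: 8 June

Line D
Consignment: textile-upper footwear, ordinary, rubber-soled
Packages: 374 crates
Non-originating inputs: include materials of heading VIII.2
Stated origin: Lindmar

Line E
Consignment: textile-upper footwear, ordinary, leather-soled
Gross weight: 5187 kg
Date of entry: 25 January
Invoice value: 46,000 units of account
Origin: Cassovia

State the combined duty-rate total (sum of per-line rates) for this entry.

111%

Line A: textile-upper → VIII.2; rubber-soled → VIII.2.3; ankle boots → VIII.2.3.1. Scheduled 17%. quota on VIII.2.3.1 exhausted → over-quota 28%; Rothland agreement on VIII.1.1: VIII.2.3.1 not covered. → 28%.
Line B: rubber-upper → VIII.1; cork-soled → VIII.1.2; sports → VIII.1.2.3. Scheduled 37%. Lindmar agreement on VIII.1.2: CTH not met. → 37%.
Line C: textile-upper → VIII.2; wooden-soled → VIII.2.2; ankle boots → VIII.2.2.3. Scheduled 7%. No special measure applies. → 7%.
Line D: textile-upper → VIII.2; rubber-soled → VIII.2.3; ordinary → VIII.2.3.3. Scheduled 8%. Lindmar agreement on VIII.1.2: VIII.2.3.3 not covered. → 8%.
Line E: textile-upper → VIII.2; leather-soled → VIII.2.1; ordinary → VIII.2.1.1. Scheduled 31%. No special measure applies. → 31%.
Sum: 28% + 37% + 7% + 8% + 31% = 111%.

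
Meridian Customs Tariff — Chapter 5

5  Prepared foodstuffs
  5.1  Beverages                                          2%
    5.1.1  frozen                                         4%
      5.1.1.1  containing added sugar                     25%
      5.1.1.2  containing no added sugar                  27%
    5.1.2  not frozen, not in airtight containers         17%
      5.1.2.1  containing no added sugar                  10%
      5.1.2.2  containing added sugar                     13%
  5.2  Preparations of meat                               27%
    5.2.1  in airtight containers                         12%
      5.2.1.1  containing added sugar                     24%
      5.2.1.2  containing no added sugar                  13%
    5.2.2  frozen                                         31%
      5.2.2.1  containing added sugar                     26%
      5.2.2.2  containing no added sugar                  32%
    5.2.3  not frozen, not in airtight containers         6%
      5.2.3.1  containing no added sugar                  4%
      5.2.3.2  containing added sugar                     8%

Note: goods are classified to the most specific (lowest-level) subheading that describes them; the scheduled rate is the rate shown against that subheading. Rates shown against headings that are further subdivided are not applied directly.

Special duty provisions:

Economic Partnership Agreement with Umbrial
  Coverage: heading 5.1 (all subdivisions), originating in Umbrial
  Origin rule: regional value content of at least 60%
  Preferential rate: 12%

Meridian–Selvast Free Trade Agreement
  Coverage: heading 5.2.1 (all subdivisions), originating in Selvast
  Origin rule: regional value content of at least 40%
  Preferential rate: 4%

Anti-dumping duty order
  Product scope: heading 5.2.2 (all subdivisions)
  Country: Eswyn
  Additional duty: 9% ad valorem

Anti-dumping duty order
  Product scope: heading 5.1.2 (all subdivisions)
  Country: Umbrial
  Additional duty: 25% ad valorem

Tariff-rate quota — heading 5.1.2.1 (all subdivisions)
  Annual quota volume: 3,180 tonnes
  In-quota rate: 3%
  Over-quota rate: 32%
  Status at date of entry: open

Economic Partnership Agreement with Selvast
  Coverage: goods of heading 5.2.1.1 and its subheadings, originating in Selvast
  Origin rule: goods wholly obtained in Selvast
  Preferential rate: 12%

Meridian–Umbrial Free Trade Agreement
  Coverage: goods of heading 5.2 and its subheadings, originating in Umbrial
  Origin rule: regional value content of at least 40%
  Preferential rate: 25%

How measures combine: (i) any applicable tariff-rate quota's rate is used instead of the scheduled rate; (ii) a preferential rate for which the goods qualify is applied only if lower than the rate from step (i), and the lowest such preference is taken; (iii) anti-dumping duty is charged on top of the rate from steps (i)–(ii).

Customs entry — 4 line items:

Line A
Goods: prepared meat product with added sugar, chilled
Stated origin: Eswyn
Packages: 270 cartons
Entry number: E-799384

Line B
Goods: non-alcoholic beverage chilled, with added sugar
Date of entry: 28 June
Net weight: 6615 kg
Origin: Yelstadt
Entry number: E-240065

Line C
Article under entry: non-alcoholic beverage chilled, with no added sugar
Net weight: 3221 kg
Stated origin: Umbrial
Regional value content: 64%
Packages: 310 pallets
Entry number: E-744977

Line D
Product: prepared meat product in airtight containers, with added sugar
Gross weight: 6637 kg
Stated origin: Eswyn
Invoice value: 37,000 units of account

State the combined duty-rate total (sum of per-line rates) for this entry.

73%

Line A: prepared meat product → 5.2; chilled → 5.2.3; with added sugar → 5.2.3.2. Scheduled 8%. No special measure applies. → 8%.
Line B: non-alcoholic beverage → 5.1; chilled → 5.1.2; with added sugar → 5.1.2.2. Scheduled 13%. No special measure applies. → 13%.
Line C: non-alcoholic beverage → 5.1; chilled → 5.1.2; with no added sugar → 5.1.2.1. Scheduled 10%. quota on 5.1.2.1 open → in-quota 3%; Umbrial agreement on 5.1: RVC ≥ 60% → 12% available; Umbrial agreement on 5.2: 5.1.2.1 not covered; preference 12% not lower than 3% → no reduction; anti-dumping (Umbrial, 5.1.2): +25%; total 3% + 25% = 28%. → 28%.
Line D: prepared meat product → 5.2; in airtight containers → 5.2.1; with added sugar → 5.2.1.1. Scheduled 24%. No special measure applies. → 24%.
Sum: 8% + 13% + 28% + 24% = 73%.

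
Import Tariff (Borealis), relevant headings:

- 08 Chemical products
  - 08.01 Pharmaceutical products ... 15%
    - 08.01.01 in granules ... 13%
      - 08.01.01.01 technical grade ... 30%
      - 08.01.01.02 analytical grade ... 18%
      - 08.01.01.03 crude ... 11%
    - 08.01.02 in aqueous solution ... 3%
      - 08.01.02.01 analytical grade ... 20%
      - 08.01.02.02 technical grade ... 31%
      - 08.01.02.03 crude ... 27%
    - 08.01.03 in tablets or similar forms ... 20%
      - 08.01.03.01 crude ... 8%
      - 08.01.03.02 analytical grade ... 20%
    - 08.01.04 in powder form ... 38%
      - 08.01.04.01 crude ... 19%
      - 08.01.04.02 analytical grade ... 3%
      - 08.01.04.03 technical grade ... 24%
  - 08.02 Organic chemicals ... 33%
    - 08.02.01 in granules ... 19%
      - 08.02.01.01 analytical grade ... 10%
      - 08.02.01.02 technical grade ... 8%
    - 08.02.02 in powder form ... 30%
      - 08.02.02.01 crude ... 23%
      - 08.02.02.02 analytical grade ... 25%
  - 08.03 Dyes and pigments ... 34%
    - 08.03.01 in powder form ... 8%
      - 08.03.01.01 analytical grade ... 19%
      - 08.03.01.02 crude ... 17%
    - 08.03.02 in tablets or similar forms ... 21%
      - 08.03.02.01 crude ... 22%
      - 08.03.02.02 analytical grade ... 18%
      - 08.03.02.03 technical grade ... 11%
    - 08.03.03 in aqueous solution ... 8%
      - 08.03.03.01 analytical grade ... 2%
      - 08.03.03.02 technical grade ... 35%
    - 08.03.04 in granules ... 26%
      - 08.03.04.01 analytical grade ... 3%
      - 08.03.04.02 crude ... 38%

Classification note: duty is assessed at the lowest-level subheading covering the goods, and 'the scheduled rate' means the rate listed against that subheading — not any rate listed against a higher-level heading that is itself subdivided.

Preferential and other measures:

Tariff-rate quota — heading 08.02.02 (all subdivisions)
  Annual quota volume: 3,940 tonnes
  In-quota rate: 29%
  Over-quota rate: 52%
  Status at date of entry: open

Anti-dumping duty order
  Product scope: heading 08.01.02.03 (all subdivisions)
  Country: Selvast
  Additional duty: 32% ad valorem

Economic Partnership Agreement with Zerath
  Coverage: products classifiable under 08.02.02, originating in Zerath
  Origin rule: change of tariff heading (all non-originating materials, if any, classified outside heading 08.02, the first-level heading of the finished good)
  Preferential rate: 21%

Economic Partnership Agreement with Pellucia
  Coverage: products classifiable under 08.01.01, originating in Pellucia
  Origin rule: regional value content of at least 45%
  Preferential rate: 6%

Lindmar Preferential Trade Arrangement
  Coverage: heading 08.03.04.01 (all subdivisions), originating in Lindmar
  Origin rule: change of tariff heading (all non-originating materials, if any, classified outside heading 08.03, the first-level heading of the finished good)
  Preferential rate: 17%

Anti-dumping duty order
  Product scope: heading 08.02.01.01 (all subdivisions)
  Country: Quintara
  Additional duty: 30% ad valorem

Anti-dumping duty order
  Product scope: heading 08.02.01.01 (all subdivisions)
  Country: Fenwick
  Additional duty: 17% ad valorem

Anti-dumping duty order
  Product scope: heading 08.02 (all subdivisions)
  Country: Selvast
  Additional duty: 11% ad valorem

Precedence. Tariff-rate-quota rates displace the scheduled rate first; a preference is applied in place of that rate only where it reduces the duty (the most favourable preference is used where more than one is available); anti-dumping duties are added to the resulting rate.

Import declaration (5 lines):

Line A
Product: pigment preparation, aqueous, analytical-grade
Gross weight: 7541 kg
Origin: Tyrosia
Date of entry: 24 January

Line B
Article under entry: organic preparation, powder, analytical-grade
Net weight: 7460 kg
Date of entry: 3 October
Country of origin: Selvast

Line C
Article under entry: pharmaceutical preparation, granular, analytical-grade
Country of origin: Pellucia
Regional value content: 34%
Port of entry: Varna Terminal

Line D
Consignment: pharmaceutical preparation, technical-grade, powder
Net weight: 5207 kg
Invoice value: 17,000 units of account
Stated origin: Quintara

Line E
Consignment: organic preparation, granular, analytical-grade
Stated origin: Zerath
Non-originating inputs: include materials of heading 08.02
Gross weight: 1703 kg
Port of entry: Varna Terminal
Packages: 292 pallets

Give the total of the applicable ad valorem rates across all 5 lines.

Line A: pigment → 08.03; aqueous → 08.03.03; analytical-grade → 08.03.03.01. Scheduled 2%. No special measure applies. → 2%.
Line B: organic → 08.02; powder → 08.02.02; analytical-grade → 08.02.02.02. Scheduled 25%. quota on 08.02.02 open → in-quota 29%; anti-dumping (Selvast, 08.02): +11%; total 29% + 11% = 40%. → 40%.
Line C: pharmaceutical → 08.01; granular → 08.01.01; analytical-grade → 08.01.01.02. Scheduled 18%. Pellucia agreement on 08.01.01: RVC < 45%. → 18%.
Line D: pharmaceutical → 08.01; powder → 08.01.04; technical-grade → 08.01.04.03. Scheduled 24%. No special measure applies. → 24%.
Line E: organic → 08.02; granular → 08.02.01; analytical-grade → 08.02.01.01. Scheduled 10%. Zerath agreement on 08.02.02: 08.02.01.01 not covered. → 10%.
Sum: 2% + 40% + 18% + 24% + 10% = 94%.

94%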